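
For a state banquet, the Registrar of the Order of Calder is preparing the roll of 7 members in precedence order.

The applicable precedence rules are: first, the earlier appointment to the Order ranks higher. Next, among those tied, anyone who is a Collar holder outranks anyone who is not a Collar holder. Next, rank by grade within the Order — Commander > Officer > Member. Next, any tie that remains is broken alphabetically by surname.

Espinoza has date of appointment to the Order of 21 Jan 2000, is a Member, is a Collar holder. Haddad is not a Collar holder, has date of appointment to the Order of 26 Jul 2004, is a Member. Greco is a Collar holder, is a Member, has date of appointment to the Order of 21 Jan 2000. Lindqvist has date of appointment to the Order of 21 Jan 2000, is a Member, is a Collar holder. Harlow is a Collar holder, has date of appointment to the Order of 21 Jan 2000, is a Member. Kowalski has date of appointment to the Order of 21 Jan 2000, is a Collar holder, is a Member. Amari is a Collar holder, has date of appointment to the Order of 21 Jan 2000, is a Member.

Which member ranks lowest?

By date of appointment to the Order (earlier first): Amari, Espinoza, Greco, Harlow, Kowalski and Lindqvist (each 21 Jan 2000); then Haddad (26 Jul 2004).
Amari, Espinoza, Greco, Harlow, Kowalski and Lindqvist are each a Collar holder, so the next rule applies.
Amari, Espinoza, Greco, Harlow, Kowalski and Lindqvist are each Member, so the next rule applies.
Among Amari, Espinoza, Greco, Harlow, Kowalski and Lindqvist, alphabetically by surname: Amari before Espinoza before Greco before Harlow before Kowalski before Lindqvist.
Order: Amari, Espinoza, Greco, Harlow, Kowalski, Lindqvist, Haddad.

Haddad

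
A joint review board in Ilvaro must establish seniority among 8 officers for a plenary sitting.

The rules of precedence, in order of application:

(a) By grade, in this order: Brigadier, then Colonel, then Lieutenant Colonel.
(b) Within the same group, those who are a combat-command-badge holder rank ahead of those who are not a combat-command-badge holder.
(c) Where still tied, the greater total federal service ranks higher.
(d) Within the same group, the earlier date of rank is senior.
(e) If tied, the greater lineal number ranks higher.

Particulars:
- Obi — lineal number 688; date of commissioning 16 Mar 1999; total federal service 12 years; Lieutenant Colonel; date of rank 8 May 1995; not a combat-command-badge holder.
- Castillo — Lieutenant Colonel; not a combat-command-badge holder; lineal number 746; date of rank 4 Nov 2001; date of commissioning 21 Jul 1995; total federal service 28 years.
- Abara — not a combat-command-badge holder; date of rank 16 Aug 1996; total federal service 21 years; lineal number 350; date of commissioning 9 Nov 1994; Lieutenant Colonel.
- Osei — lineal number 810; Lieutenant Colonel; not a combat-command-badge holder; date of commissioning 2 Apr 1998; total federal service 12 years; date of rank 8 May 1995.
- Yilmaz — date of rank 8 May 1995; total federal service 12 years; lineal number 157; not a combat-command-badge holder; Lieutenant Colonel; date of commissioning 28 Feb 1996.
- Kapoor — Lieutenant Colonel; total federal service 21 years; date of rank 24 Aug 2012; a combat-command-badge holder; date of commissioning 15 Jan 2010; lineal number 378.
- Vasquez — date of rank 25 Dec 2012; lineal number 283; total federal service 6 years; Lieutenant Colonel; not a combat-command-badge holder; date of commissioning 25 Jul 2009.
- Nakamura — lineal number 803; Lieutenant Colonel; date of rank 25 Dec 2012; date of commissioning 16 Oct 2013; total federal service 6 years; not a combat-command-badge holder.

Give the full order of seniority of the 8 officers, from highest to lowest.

Kapoor, Castillo, Abara, Osei, Obi, Yilmaz, Nakamura, Vasquez

By grade: Kapoor, Castillo, Abara, Osei, Obi, Yilmaz, Nakamura and Vasquez (Lieutenant Colonel).
Among Kapoor, Castillo, Abara, Osei, Obi, Yilmaz, Nakamura and Vasquez, a combat-command-badge holder before not a combat-command-badge holder: Kapoor (a combat-command-badge holder) before Castillo, Abara, Osei, Obi, Yilmaz, Nakamura and Vasquez (not a combat-command-badge holder).
Among Castillo, Abara, Osei, Obi, Yilmaz, Nakamura and Vasquez, by total federal service (higher first): Castillo (28 years) before Abara (21 years) before Osei, Obi and Yilmaz (12 years) before Nakamura and Vasquez (6 years).
Osei, Obi and Yilmaz all have date of rank 8 May 1995, so the next rule applies.
Among Osei, Obi and Yilmaz, by lineal number (higher first): Osei (810) before Obi (688) before Yilmaz (157).
Nakamura and Vasquez both have date of rank 25 Dec 2012, so the next rule applies.
Among Nakamura and Vasquez, by lineal number (higher first): Nakamura (803) before Vasquez (283).
Full order: Kapoor, Castillo, Abara, Osei, Obi, Yilmaz, Nakamura, Vasquez.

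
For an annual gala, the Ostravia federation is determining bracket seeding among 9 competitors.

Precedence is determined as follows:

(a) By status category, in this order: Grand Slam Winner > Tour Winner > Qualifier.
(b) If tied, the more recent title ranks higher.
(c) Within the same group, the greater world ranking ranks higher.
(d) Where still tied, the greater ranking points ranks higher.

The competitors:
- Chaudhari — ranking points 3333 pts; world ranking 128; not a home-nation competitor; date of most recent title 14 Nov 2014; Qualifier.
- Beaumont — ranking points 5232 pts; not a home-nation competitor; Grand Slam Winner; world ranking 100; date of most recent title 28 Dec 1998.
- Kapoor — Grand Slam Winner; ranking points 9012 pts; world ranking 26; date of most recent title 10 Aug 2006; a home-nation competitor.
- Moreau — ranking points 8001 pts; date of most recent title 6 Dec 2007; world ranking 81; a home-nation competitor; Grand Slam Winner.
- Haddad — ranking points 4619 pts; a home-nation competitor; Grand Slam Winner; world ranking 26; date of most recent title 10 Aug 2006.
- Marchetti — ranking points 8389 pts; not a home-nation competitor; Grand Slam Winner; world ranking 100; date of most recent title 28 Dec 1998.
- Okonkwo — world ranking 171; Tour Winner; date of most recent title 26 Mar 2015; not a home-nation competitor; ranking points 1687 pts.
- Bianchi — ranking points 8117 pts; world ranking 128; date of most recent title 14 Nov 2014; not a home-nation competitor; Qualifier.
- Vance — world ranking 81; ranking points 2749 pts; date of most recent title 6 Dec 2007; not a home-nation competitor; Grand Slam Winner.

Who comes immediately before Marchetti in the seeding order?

Haddad

By status category: Moreau, Vance, Kapoor, Haddad, Marchetti and Beaumont (Grand Slam Winner); then Okonkwo (Tour Winner); then Bianchi and Chaudhari (Qualifier).
Among Moreau, Vance, Kapoor, Haddad, Marchetti and Beaumont, by date of most recent title (later first): Moreau and Vance (6 Dec 2007) before Kapoor and Haddad (10 Aug 2006) before Marchetti and Beaumont (28 Dec 1998).
Moreau and Vance both have world ranking 81, so the next rule applies.
Among Moreau and Vance, by ranking points (higher first): Moreau (8001 pts) before Vance (2749 pts).
Kapoor and Haddad both have world ranking 26, so the next rule applies.
Among Kapoor and Haddad, by ranking points (higher first): Kapoor (9012 pts) before Haddad (4619 pts).
Marchetti and Beaumont both have world ranking 100, so the next rule applies.
Among Marchetti and Beaumont, by ranking points (higher first): Marchetti (8389 pts) before Beaumont (5232 pts).
Bianchi and Chaudhari both have date of most recent title 14 Nov 2014, so the next rule applies.
Bianchi and Chaudhari both have world ranking 128, so the next rule applies.
Among Bianchi and Chaudhari, by ranking points (higher first): Bianchi (8117 pts) before Chaudhari (3333 pts).
Order: Moreau, Vance, Kapoor, Haddad, Marchetti, Beaumont, Okonkwo, Bianchi, Chaudhari.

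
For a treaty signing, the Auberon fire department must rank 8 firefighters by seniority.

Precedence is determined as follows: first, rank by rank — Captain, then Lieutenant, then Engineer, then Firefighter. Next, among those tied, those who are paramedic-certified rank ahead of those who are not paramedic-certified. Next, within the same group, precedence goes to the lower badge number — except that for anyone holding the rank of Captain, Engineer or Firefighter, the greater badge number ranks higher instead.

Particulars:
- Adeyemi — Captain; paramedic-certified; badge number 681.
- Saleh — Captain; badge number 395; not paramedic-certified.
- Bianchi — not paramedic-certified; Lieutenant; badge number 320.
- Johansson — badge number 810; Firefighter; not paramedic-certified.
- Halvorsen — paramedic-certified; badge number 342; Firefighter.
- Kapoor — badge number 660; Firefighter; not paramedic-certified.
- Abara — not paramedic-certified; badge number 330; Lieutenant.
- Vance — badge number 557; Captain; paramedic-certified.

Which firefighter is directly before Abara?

By rank: Adeyemi, Vance and Saleh (Captain); then Bianchi and Abara (Lieutenant); then Halvorsen, Johansson and Kapoor (Firefighter).
Among Adeyemi, Vance and Saleh, paramedic-certified before not paramedic-certified: Adeyemi and Vance (paramedic-certified) before Saleh (not paramedic-certified).
Among Adeyemi and Vance, by badge number (higher first) (reversed rule for this group): Adeyemi (681) before Vance (557).
Bianchi and Abara are each not paramedic-certified, so the next rule applies.
Among Bianchi and Abara, by badge number (lower first): Bianchi (320) before Abara (330).
Among Halvorsen, Johansson and Kapoor, paramedic-certified before not paramedic-certified: Halvorsen (paramedic-certified) before Johansson and Kapoor (not paramedic-certified).
Among Johansson and Kapoor, by badge number (higher first) (reversed rule for this group): Johansson (810) before Kapoor (660).
Order: Adeyemi, Vance, Saleh, Bianchi, Abara, Halvorsen, Johansson, Kapoor.

Bianchi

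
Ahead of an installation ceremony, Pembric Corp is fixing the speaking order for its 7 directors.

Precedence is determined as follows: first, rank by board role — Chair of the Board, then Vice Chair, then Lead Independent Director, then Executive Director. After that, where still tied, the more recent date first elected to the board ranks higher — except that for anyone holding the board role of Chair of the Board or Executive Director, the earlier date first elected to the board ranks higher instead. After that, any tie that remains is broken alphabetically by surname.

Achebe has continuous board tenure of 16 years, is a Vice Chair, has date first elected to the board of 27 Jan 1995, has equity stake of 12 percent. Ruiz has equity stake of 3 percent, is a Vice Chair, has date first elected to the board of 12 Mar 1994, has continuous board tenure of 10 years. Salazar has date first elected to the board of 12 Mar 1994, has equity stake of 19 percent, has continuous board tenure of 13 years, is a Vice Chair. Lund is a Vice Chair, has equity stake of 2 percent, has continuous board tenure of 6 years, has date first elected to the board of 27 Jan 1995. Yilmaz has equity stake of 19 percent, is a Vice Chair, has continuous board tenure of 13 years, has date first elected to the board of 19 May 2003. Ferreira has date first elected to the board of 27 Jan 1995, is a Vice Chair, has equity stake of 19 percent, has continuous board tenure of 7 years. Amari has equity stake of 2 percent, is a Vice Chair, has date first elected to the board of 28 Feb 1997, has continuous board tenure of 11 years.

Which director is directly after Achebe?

Ferreira

By board role: Yilmaz, Amari, Achebe, Ferreira, Lund, Ruiz and Salazar (Vice Chair).
Among Yilmaz, Amari, Achebe, Ferreira, Lund, Ruiz and Salazar, by date first elected to the board (later first): Yilmaz (19 May 2003) before Amari (28 Feb 1997) before Achebe, Ferreira and Lund (27 Jan 1995) before Ruiz and Salazar (12 Mar 1994).
Among Achebe, Ferreira and Lund, alphabetically by surname: Achebe before Ferreira before Lund.
Among Ruiz and Salazar, alphabetically by surname: Ruiz before Salazar.
Order: Yilmaz, Amari, Achebe, Ferreira, Lund, Ruiz, Salazar.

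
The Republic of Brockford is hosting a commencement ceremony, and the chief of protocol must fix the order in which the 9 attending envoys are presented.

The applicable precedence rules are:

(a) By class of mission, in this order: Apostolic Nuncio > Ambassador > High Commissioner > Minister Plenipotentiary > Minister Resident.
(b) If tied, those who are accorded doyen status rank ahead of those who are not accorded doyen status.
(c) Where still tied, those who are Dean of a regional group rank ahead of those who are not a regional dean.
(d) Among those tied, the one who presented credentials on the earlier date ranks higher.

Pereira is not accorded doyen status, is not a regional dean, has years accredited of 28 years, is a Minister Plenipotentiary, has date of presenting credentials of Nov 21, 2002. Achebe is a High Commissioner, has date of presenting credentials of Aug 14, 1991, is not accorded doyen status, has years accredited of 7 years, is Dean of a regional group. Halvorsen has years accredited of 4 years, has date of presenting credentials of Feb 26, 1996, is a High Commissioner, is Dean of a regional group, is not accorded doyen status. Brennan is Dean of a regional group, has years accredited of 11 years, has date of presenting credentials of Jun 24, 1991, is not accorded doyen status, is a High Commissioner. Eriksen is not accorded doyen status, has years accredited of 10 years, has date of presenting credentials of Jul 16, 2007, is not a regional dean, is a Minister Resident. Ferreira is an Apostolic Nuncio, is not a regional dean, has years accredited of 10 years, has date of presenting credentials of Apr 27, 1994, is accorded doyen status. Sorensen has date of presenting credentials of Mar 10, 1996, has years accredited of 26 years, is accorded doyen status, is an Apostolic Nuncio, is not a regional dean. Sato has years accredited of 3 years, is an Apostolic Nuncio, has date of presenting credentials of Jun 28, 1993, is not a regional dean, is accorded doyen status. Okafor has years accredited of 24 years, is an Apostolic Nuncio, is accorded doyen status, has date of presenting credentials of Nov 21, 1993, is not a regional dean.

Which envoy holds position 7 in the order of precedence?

By class of mission: Sato, Okafor, Ferreira and Sorensen (Apostolic Nuncio); then Brennan, Achebe and Halvorsen (High Commissioner); then Pereira (Minister Plenipotentiary); then Eriksen (Minister Resident).
Sato, Okafor, Ferreira and Sorensen are each accorded doyen status, so the next rule applies.
Sato, Okafor, Ferreira and Sorensen are each not a regional dean, so the next rule applies.
Among Sato, Okafor, Ferreira and Sorensen, by date of presenting credentials (earlier first): Sato (Jun 28, 1993) before Okafor (Nov 21, 1993) before Ferreira (Apr 27, 1994) before Sorensen (Mar 10, 1996).
Brennan, Achebe and Halvorsen are each not accorded doyen status, so the next rule applies.
Brennan, Achebe and Halvorsen are each Dean of a regional group, so the next rule applies.
Among Brennan, Achebe and Halvorsen, by date of presenting credentials (earlier first): Brennan (Jun 24, 1991) before Achebe (Aug 14, 1991) before Halvorsen (Feb 26, 1996).
Order: Sato, Okafor, Ferreira, Sorensen, Brennan, Achebe, Halvorsen, Pereira, Eriksen.

Halvorsen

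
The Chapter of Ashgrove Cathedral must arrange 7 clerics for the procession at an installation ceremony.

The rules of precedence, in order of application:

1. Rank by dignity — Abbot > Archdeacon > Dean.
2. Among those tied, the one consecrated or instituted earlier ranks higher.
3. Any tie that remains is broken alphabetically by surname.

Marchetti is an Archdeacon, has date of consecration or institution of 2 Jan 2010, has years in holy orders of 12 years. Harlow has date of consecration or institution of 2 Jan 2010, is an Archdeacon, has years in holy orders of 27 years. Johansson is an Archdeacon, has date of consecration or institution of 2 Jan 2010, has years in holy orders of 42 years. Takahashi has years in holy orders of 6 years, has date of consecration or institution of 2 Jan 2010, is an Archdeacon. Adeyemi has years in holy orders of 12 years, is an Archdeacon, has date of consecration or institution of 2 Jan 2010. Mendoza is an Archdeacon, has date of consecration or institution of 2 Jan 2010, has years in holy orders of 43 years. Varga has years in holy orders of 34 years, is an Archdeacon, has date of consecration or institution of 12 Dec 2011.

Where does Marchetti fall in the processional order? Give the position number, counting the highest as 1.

4

By dignity: Adeyemi, Harlow, Johansson, Marchetti, Mendoza, Takahashi and Varga (Archdeacon).
Among Adeyemi, Harlow, Johansson, Marchetti, Mendoza, Takahashi and Varga, by date of consecration or institution (earlier first): Adeyemi, Harlow, Johansson, Marchetti, Mendoza and Takahashi (2 Jan 2010) before Varga (12 Dec 2011).
Among Adeyemi, Harlow, Johansson, Marchetti, Mendoza and Takahashi, alphabetically by surname: Adeyemi before Harlow before Johansson before Marchetti before Mendoza before Takahashi.
Order: Adeyemi, Harlow, Johansson, Marchetti, Mendoza, Takahashi, Varga. So position 4.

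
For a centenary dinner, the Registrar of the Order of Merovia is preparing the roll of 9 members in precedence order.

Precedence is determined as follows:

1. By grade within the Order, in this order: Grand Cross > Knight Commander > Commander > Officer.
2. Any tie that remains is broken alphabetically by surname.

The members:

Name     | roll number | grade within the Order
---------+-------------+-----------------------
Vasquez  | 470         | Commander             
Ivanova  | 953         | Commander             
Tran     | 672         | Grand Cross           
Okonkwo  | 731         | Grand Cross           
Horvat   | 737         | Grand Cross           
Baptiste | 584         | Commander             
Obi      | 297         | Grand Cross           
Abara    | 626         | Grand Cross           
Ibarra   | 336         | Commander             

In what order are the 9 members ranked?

Abara, Horvat, Obi, Okonkwo, Tran, Baptiste, Ibarra, Ivanova, Vasquez

By grade within the Order: Abara, Horvat, Obi, Okonkwo and Tran (Grand Cross); then Baptiste, Ibarra, Ivanova and Vasquez (Commander).
Among Abara, Horvat, Obi, Okonkwo and Tran, alphabetically by surname: Abara before Horvat before Obi before Okonkwo before Tran.
Among Baptiste, Ibarra, Ivanova and Vasquez, alphabetically by surname: Baptiste before Ibarra before Ivanova before Vasquez.
Full order: Abara, Horvat, Obi, Okonkwo, Tran, Baptiste, Ibarra, Ivanova, Vasquez.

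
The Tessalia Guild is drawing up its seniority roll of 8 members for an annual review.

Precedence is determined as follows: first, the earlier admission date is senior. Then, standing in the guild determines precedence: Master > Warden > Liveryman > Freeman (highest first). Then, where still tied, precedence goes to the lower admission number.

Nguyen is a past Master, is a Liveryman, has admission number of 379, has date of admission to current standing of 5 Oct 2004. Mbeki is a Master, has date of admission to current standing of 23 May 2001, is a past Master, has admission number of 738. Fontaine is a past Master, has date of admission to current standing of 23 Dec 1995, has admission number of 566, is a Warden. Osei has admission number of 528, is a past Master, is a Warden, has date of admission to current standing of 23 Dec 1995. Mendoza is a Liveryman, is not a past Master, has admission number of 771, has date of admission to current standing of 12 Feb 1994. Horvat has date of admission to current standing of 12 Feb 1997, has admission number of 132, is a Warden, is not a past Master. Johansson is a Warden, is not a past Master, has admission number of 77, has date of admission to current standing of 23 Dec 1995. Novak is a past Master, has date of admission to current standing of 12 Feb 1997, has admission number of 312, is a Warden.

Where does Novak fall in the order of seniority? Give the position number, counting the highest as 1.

6

By date of admission to current standing (earlier first): Mendoza (12 Feb 1994); then Johansson, Osei and Fontaine (each 23 Dec 1995); then Horvat and Novak (both 12 Feb 1997); then Mbeki (23 May 2001); then Nguyen (5 Oct 2004).
Johansson, Osei and Fontaine are each Warden, so the next rule applies.
Among Johansson, Osei and Fontaine, by admission number (lower first): Johansson (77) before Osei (528) before Fontaine (566).
Horvat and Novak are each Warden, so the next rule applies.
Among Horvat and Novak, by admission number (lower first): Horvat (132) before Novak (312).
Order: Mendoza, Johansson, Osei, Fontaine, Horvat, Novak, Mbeki, Nguyen. So position 6.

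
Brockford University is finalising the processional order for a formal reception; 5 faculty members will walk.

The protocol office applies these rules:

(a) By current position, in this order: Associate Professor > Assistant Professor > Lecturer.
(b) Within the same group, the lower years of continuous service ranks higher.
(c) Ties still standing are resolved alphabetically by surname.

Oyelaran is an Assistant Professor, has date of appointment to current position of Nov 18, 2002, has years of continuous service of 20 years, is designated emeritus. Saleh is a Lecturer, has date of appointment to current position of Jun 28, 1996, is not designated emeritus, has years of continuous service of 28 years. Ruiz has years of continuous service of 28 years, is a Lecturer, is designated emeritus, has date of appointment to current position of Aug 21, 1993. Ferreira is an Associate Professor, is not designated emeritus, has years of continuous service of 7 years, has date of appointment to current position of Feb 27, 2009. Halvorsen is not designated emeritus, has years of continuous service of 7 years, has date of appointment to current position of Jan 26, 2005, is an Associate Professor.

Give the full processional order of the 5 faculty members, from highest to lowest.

Ferreira, Halvorsen, Oyelaran, Ruiz, Saleh

By current position: Ferreira and Halvorsen (Associate Professor); then Oyelaran (Assistant Professor); then Ruiz and Saleh (Lecturer).
Ferreira and Halvorsen both have years of continuous service 7 years, so the next rule applies.
Among Ferreira and Halvorsen, alphabetically by surname: Ferreira before Halvorsen.
Ruiz and Saleh both have years of continuous service 28 years, so the next rule applies.
Among Ruiz and Saleh, alphabetically by surname: Ruiz before Saleh.
Full order: Ferreira, Halvorsen, Oyelaran, Ruiz, Saleh.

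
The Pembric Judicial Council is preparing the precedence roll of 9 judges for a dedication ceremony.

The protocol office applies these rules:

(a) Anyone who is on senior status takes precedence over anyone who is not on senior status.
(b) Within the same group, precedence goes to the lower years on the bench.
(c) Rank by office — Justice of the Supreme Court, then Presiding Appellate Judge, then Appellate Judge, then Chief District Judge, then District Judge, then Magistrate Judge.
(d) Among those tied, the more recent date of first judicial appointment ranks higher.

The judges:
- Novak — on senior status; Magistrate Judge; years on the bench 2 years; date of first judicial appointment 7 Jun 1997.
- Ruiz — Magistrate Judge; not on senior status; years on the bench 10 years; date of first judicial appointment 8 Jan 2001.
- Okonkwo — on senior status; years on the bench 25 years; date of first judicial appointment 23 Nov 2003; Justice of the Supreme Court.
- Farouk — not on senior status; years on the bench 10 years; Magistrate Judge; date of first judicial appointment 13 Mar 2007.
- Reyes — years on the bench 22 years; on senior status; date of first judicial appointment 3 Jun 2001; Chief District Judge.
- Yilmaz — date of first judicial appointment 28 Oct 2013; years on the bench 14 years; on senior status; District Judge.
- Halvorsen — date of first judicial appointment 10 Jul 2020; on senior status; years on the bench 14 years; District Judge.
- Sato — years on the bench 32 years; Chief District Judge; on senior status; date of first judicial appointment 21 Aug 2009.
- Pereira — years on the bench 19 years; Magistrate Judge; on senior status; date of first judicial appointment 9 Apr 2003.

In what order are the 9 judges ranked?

Novak, Halvorsen, Yilmaz, Pereira, Reyes, Okonkwo, Sato, Farouk, Ruiz

By the first rule: Novak, Halvorsen, Yilmaz, Pereira, Reyes, Okonkwo and Sato (each on senior status); then Farouk and Ruiz (both not on senior status).
Among Novak, Halvorsen, Yilmaz, Pereira, Reyes, Okonkwo and Sato, by years on the bench (lower first): Novak (2 years) before Halvorsen and Yilmaz (14 years) before Pereira (19 years) before Reyes (22 years) before Okonkwo (25 years) before Sato (32 years).
Halvorsen and Yilmaz are each District Judge, so the next rule applies.
Among Halvorsen and Yilmaz, by date of first judicial appointment (later first): Halvorsen (10 Jul 2020) before Yilmaz (28 Oct 2013).
Farouk and Ruiz both have years on the bench 10 years, so the next rule applies.
Farouk and Ruiz are each Magistrate Judge, so the next rule applies.
Among Farouk and Ruiz, by date of first judicial appointment (later first): Farouk (13 Mar 2007) before Ruiz (8 Jan 2001).
Full order: Novak, Halvorsen, Yilmaz, Pereira, Reyes, Okonkwo, Sato, Farouk, Ruiz.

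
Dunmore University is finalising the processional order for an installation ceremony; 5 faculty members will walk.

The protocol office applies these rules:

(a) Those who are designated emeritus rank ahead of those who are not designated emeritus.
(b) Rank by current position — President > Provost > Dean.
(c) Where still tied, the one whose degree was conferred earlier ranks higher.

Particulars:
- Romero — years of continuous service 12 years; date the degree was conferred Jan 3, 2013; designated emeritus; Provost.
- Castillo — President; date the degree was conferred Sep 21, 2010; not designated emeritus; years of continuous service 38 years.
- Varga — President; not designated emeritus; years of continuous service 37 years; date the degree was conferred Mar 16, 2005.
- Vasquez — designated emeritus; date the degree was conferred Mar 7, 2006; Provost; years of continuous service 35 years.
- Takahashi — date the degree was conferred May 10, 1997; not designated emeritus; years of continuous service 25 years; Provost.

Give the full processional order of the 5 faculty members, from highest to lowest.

Vasquez, Romero, Varga, Castillo, Takahashi

By the first rule: Vasquez and Romero (both designated emeritus); then Varga, Castillo and Takahashi (each not designated emeritus).
Vasquez and Romero are each Provost, so the next rule applies.
Among Vasquez and Romero, by date the degree was conferred (earlier first): Vasquez (Mar 7, 2006) before Romero (Jan 3, 2013).
Among Varga, Castillo and Takahashi, by current position: Varga and Castillo (President) before Takahashi (Provost).
Among Varga and Castillo, by date the degree was conferred (earlier first): Varga (Mar 16, 2005) before Castillo (Sep 21, 2010).
Full order: Vasquez, Romero, Varga, Castillo, Takahashi.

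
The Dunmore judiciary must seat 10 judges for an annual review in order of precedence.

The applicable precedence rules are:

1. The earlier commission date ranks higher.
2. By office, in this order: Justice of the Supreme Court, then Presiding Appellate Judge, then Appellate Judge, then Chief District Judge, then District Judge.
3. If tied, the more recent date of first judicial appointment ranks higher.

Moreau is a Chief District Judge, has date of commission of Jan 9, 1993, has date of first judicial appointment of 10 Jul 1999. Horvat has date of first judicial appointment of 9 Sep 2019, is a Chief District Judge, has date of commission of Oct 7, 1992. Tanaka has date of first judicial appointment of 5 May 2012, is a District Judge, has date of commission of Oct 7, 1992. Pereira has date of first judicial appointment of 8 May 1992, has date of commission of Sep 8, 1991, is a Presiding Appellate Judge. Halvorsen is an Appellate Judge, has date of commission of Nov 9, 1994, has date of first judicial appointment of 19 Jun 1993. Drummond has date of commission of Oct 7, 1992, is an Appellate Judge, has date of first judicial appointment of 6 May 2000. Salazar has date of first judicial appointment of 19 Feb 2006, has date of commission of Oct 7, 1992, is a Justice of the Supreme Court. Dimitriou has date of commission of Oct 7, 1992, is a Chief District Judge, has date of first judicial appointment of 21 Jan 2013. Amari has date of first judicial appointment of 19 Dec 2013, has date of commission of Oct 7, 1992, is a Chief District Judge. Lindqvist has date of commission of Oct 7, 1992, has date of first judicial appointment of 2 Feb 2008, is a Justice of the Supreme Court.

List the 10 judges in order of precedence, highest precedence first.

Pereira, Lindqvist, Salazar, Drummond, Horvat, Amari, Dimitriou, Tanaka, Moreau, Halvorsen

By date of commission (earlier first): Pereira (Sep 8, 1991); then Lindqvist, Salazar, Drummond, Horvat, Amari, Dimitriou and Tanaka (each Oct 7, 1992); then Moreau (Jan 9, 1993); then Halvorsen (Nov 9, 1994).
Among Lindqvist, Salazar, Drummond, Horvat, Amari, Dimitriou and Tanaka, by office: Lindqvist and Salazar (Justice of the Supreme Court) before Drummond (Appellate Judge) before Horvat, Amari and Dimitriou (Chief District Judge) before Tanaka (District Judge).
Among Lindqvist and Salazar, by date of first judicial appointment (later first): Lindqvist (2 Feb 2008) before Salazar (19 Feb 2006).
Among Horvat, Amari and Dimitriou, by date of first judicial appointment (later first): Horvat (9 Sep 2019) before Amari (19 Dec 2013) before Dimitriou (21 Jan 2013).
Full order: Pereira, Lindqvist, Salazar, Drummond, Horvat, Amari, Dimitriou, Tanaka, Moreau, Halvorsen.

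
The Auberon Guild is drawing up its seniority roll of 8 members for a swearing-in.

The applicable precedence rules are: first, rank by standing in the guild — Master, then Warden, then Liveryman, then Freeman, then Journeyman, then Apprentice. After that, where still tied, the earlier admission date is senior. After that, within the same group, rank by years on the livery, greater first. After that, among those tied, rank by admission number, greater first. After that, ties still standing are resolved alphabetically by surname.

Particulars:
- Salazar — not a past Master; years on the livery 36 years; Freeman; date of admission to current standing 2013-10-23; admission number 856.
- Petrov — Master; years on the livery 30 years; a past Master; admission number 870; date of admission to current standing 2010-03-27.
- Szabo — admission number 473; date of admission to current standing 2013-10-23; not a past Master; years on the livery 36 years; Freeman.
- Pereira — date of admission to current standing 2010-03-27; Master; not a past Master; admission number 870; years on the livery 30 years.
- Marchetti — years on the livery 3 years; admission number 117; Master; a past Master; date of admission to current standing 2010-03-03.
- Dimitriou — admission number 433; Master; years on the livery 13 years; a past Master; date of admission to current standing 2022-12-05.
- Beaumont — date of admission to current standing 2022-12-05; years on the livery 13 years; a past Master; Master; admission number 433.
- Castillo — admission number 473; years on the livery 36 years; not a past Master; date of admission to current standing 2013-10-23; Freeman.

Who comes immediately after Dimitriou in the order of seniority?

Salazar

By standing in the guild: Marchetti, Pereira, Petrov, Beaumont and Dimitriou (Master); then Salazar, Castillo and Szabo (Freeman).
Among Marchetti, Pereira, Petrov, Beaumont and Dimitriou, by date of admission to current standing (earlier first): Marchetti (2010-03-03) before Pereira and Petrov (2010-03-27) before Beaumont and Dimitriou (2022-12-05).
Pereira and Petrov both have years on the livery 30 years, so the next rule applies.
Pereira and Petrov both have admission number 870, so the next rule applies.
Among Pereira and Petrov, alphabetically by surname: Pereira before Petrov.
Beaumont and Dimitriou both have years on the livery 13 years, so the next rule applies.
Beaumont and Dimitriou both have admission number 433, so the next rule applies.
Among Beaumont and Dimitriou, alphabetically by surname: Beaumont before Dimitriou.
Salazar, Castillo and Szabo all have date of admission to current standing 2013-10-23, so the next rule applies.
Salazar, Castillo and Szabo all have years on the livery 36 years, so the next rule applies.
Among Salazar, Castillo and Szabo, by admission number (higher first): Salazar (856) before Castillo and Szabo (473).
Among Castillo and Szabo, alphabetically by surname: Castillo before Szabo.
Order: Marchetti, Pereira, Petrov, Beaumont, Dimitriou, Salazar, Castillo, Szabo.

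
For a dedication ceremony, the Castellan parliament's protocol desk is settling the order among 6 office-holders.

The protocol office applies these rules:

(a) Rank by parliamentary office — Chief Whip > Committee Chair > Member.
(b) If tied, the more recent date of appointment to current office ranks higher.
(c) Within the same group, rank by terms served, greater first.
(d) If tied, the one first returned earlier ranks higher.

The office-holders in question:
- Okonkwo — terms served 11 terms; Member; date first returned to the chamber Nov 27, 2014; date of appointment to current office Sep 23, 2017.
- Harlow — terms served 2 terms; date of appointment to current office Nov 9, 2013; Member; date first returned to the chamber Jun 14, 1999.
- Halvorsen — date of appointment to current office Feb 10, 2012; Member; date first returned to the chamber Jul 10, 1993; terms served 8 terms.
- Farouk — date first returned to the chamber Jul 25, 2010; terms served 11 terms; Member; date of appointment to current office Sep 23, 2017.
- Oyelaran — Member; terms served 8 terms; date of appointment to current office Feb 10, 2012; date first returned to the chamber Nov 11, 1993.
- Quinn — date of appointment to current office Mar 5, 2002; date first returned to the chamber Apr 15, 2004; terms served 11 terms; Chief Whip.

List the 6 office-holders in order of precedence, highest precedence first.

Quinn, Farouk, Okonkwo, Harlow, Halvorsen, Oyelaran

By parliamentary office: Quinn (Chief Whip); then Farouk, Okonkwo, Harlow, Halvorsen and Oyelaran (Member).
Among Farouk, Okonkwo, Harlow, Halvorsen and Oyelaran, by date of appointment to current office (later first): Farouk and Okonkwo (Sep 23, 2017) before Harlow (Nov 9, 2013) before Halvorsen and Oyelaran (Feb 10, 2012).
Farouk and Okonkwo both have terms served 11 terms, so the next rule applies.
Among Farouk and Okonkwo, by date first returned to the chamber (earlier first): Farouk (Jul 25, 2010) before Okonkwo (Nov 27, 2014).
Halvorsen and Oyelaran both have terms served 8 terms, so the next rule applies.
Among Halvorsen and Oyelaran, by date first returned to the chamber (earlier first): Halvorsen (Jul 10, 1993) before Oyelaran (Nov 11, 1993).
Full order: Quinn, Farouk, Okonkwo, Harlow, Halvorsen, Oyelaran.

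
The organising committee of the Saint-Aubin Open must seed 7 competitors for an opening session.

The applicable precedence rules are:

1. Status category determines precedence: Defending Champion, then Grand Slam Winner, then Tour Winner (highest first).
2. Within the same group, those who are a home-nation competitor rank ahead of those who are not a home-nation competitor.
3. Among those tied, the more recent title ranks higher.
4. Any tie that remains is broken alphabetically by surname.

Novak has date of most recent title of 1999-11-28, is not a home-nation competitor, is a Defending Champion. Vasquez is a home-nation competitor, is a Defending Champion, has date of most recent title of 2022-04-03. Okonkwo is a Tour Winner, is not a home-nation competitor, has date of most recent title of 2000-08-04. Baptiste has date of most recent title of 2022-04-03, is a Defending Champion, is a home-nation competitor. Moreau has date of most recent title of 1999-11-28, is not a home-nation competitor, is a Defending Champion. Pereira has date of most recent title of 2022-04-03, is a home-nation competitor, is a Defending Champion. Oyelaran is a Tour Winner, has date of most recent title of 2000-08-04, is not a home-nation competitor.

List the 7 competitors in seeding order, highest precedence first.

By status category: Baptiste, Pereira, Vasquez, Moreau and Novak (Defending Champion); then Okonkwo and Oyelaran (Tour Winner).
Among Baptiste, Pereira, Vasquez, Moreau and Novak, a home-nation competitor before not a home-nation competitor: Baptiste, Pereira and Vasquez (a home-nation competitor) before Moreau and Novak (not a home-nation competitor).
Baptiste, Pereira and Vasquez all have date of most recent title 2022-04-03, so the next rule applies.
Among Baptiste, Pereira and Vasquez, alphabetically by surname: Baptiste before Pereira before Vasquez.
Moreau and Novak both have date of most recent title 1999-11-28, so the next rule applies.
Among Moreau and Novak, alphabetically by surname: Moreau before Novak.
Okonkwo and Oyelaran are each not a home-nation competitor, so the next rule applies.
Okonkwo and Oyelaran both have date of most recent title 2000-08-04, so the next rule applies.
Among Okonkwo and Oyelaran, alphabetically by surname: Okonkwo before Oyelaran.
Full order: Baptiste, Pereira, Vasquez, Moreau, Novak, Okonkwo, Oyelaran.

Baptiste, Pereira, Vasquez, Moreau, Novak, Okonkwo, Oyelaran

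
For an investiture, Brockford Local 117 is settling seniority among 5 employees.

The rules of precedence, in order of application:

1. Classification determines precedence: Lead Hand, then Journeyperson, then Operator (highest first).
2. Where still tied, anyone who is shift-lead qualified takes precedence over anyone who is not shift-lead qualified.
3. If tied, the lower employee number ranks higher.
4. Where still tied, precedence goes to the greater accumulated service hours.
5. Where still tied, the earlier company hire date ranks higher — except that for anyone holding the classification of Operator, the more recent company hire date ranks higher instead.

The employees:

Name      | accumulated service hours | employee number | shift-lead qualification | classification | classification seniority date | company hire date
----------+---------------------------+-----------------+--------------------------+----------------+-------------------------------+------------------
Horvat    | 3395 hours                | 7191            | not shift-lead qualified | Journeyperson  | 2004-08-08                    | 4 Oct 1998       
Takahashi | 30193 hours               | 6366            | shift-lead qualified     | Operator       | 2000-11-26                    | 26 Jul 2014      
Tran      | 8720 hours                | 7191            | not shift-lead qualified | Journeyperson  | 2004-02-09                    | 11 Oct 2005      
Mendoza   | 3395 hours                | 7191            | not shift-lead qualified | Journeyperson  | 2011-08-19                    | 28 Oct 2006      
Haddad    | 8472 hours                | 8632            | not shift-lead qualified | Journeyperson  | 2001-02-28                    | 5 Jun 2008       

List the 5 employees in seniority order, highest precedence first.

Tran, Horvat, Mendoza, Haddad, Takahashi

By classification: Tran, Horvat, Mendoza and Haddad (Journeyperson); then Takahashi (Operator).
Tran, Horvat, Mendoza and Haddad are each not shift-lead qualified, so the next rule applies.
Among Tran, Horvat, Mendoza and Haddad, by employee number (lower first): Tran, Horvat and Mendoza (7191) before Haddad (8632).
Among Tran, Horvat and Mendoza, by accumulated service hours (higher first): Tran (8720 hours) before Horvat and Mendoza (3395 hours).
Among Horvat and Mendoza, by company hire date (earlier first): Horvat (4 Oct 1998) before Mendoza (28 Oct 2006).
Full order: Tran, Horvat, Mendoza, Haddad, Takahashi.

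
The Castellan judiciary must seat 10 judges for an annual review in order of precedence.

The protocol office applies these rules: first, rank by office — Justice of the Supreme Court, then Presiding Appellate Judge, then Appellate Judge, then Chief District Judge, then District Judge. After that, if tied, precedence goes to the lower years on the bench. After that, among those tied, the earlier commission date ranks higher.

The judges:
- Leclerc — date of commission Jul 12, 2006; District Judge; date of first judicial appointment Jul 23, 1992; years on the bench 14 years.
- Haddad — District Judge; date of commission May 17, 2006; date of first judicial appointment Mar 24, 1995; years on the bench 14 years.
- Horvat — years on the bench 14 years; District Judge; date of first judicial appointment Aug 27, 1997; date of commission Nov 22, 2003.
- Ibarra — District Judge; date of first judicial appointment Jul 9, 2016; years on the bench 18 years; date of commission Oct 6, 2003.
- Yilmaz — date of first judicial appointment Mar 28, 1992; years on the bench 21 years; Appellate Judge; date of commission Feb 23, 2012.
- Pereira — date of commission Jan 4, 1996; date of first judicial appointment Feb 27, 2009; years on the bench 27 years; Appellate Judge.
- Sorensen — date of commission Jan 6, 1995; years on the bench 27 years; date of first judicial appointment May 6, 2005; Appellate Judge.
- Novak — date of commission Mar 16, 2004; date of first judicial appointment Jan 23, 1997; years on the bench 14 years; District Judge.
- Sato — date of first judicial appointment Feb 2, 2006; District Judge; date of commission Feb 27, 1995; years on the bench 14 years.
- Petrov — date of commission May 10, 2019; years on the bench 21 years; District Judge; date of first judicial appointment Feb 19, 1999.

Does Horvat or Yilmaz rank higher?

Yilmaz

By office: Yilmaz, Sorensen and Pereira (Appellate Judge); then Sato, Horvat, Novak, Haddad, Leclerc, Ibarra and Petrov (District Judge).
Among Yilmaz, Sorensen and Pereira, by years on the bench (lower first): Yilmaz (21 years) before Sorensen and Pereira (27 years).
Among Sorensen and Pereira, by date of commission (earlier first): Sorensen (Jan 6, 1995) before Pereira (Jan 4, 1996).
Among Sato, Horvat, Novak, Haddad, Leclerc, Ibarra and Petrov, by years on the bench (lower first): Sato, Horvat, Novak, Haddad and Leclerc (14 years) before Ibarra (18 years) before Petrov (21 years).
Among Sato, Horvat, Novak, Haddad and Leclerc, by date of commission (earlier first): Sato (Feb 27, 1995) before Horvat (Nov 22, 2003) before Novak (Mar 16, 2004) before Haddad (May 17, 2006) before Leclerc (Jul 12, 2006).
So Yilmaz takes precedence.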